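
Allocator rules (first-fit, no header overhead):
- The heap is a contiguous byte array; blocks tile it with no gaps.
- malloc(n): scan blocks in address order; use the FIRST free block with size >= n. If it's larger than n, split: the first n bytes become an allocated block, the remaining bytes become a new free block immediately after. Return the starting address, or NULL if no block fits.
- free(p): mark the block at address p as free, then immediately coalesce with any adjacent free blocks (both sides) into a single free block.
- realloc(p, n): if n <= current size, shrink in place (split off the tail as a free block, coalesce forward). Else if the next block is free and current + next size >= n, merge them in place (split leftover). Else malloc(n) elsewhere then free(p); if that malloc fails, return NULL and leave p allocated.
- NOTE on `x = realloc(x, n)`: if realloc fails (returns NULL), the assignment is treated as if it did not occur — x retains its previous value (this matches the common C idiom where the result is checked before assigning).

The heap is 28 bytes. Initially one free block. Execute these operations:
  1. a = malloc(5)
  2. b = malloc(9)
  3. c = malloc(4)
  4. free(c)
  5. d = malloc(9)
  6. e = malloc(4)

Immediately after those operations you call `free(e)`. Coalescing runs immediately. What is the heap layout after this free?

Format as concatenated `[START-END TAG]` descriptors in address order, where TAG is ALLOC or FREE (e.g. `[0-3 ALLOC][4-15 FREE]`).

Op 1: a = malloc(5) -> a = 0; heap: [0-4 ALLOC][5-27 FREE]
Op 2: b = malloc(9) -> b = 5; heap: [0-4 ALLOC][5-13 ALLOC][14-27 FREE]
Op 3: c = malloc(4) -> c = 14; heap: [0-4 ALLOC][5-13 ALLOC][14-17 ALLOC][18-27 FREE]
Op 4: free(c) -> (freed c); heap: [0-4 ALLOC][5-13 ALLOC][14-27 FREE]
Op 5: d = malloc(9) -> d = 14; heap: [0-4 ALLOC][5-13 ALLOC][14-22 ALLOC][23-27 FREE]
Op 6: e = malloc(4) -> e = 23; heap: [0-4 ALLOC][5-13 ALLOC][14-22 ALLOC][23-26 ALLOC][27-27 FREE]
free(e): e = 23 -> block [23-26 ALLOC]; mark free, coalesce with adjacent free neighbors -> [0-4 ALLOC][5-13 ALLOC][14-22 ALLOC][23-27 FREE]

Answer: [0-4 ALLOC][5-13 ALLOC][14-22 ALLOC][23-27 FREE]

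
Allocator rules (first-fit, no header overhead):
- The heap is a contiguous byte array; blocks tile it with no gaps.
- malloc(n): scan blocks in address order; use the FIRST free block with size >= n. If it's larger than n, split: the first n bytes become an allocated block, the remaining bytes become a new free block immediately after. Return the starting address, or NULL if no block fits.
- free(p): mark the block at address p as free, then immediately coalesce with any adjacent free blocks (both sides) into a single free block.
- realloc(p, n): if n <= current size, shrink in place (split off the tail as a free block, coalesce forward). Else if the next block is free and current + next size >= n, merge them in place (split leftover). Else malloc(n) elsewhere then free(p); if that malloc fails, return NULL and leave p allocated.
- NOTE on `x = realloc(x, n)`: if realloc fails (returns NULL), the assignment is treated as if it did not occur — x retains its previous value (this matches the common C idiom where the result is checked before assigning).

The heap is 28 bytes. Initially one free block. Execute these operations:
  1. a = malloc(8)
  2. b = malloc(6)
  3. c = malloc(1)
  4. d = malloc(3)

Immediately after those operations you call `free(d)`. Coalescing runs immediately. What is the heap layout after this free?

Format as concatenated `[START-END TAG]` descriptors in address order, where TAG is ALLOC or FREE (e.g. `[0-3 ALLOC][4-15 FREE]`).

Op 1: a = malloc(8) -> a = 0; heap: [0-7 ALLOC][8-27 FREE]
Op 2: b = malloc(6) -> b = 8; heap: [0-7 ALLOC][8-13 ALLOC][14-27 FREE]
Op 3: c = malloc(1) -> c = 14; heap: [0-7 ALLOC][8-13 ALLOC][14-14 ALLOC][15-27 FREE]
Op 4: d = malloc(3) -> d = 15; heap: [0-7 ALLOC][8-13 ALLOC][14-14 ALLOC][15-17 ALLOC][18-27 FREE]
free(d): d = 15 -> block [15-17 ALLOC]; mark free, coalesce with adjacent free neighbors -> [0-7 ALLOC][8-13 ALLOC][14-14 ALLOC][15-27 FREE]

Answer: [0-7 ALLOC][8-13 ALLOC][14-14 ALLOC][15-27 FREE]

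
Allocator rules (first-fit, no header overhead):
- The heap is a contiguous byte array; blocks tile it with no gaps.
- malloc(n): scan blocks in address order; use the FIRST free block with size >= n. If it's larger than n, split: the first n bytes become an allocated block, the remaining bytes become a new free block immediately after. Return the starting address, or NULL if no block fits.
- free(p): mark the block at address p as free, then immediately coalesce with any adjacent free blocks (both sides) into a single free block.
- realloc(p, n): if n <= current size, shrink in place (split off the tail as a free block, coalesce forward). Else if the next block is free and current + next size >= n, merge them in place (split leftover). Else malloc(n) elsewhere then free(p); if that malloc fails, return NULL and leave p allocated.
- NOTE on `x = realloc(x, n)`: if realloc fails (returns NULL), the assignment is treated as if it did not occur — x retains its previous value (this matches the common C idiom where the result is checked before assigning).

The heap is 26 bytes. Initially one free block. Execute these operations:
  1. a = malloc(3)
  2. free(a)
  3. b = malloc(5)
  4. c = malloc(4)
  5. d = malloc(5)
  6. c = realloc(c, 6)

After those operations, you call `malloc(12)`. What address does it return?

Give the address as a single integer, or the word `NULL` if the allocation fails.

Op 1: a = malloc(3) -> a = 0; heap: [0-2 ALLOC][3-25 FREE]
Op 2: free(a) -> (freed a); heap: [0-25 FREE]
Op 3: b = malloc(5) -> b = 0; heap: [0-4 ALLOC][5-25 FREE]
Op 4: c = malloc(4) -> c = 5; heap: [0-4 ALLOC][5-8 ALLOC][9-25 FREE]
Op 5: d = malloc(5) -> d = 9; heap: [0-4 ALLOC][5-8 ALLOC][9-13 ALLOC][14-25 FREE]
Op 6: c = realloc(c, 6) -> c = 14; heap: [0-4 ALLOC][5-8 FREE][9-13 ALLOC][14-19 ALLOC][20-25 FREE]
malloc(12): first-fit scan over [0-4 ALLOC][5-8 FREE][9-13 ALLOC][14-19 ALLOC][20-25 FREE] -> NULL

Answer: NULL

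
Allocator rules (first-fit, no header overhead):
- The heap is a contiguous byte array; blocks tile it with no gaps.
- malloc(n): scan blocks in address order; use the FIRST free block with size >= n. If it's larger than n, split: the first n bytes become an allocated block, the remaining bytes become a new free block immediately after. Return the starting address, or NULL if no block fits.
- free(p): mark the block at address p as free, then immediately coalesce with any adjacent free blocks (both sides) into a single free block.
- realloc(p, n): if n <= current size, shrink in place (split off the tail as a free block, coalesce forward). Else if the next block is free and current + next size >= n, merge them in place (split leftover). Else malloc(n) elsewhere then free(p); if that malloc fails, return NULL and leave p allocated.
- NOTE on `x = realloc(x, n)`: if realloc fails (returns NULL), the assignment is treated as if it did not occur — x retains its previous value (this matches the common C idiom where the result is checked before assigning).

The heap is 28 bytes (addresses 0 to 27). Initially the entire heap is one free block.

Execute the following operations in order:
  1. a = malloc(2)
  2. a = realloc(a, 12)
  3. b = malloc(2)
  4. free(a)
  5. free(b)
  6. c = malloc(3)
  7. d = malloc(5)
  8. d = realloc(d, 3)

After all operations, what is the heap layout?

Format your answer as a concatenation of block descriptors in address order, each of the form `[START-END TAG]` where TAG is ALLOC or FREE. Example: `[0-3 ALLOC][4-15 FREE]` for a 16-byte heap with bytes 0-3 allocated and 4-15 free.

Op 1: a = malloc(2) -> a = 0; heap: [0-1 ALLOC][2-27 FREE]
Op 2: a = realloc(a, 12) -> a = 0; heap: [0-11 ALLOC][12-27 FREE]
Op 3: b = malloc(2) -> b = 12; heap: [0-11 ALLOC][12-13 ALLOC][14-27 FREE]
Op 4: free(a) -> (freed a); heap: [0-11 FREE][12-13 ALLOC][14-27 FREE]
Op 5: free(b) -> (freed b); heap: [0-27 FREE]
Op 6: c = malloc(3) -> c = 0; heap: [0-2 ALLOC][3-27 FREE]
Op 7: d = malloc(5) -> d = 3; heap: [0-2 ALLOC][3-7 ALLOC][8-27 FREE]
Op 8: d = realloc(d, 3) -> d = 3; heap: [0-2 ALLOC][3-5 ALLOC][6-27 FREE]

Answer: [0-2 ALLOC][3-5 ALLOC][6-27 FREE]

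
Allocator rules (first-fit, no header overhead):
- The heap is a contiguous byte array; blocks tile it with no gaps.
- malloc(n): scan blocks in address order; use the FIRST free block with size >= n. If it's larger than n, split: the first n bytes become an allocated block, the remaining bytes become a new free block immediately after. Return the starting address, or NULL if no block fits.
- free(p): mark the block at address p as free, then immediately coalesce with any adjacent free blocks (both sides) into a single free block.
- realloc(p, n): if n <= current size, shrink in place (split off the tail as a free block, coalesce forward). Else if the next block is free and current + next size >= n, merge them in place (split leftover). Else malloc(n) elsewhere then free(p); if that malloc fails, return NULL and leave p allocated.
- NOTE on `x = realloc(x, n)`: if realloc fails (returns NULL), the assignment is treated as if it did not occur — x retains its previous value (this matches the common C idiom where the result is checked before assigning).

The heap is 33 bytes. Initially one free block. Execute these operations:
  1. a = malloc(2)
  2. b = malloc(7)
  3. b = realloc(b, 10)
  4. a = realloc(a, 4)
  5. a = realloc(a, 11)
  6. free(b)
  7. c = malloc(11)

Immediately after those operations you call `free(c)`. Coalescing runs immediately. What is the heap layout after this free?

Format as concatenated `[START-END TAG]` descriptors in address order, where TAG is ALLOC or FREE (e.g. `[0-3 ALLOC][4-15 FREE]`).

Answer: [0-11 FREE][12-22 ALLOC][23-32 FREE]

Derivation:
Op 1: a = malloc(2) -> a = 0; heap: [0-1 ALLOC][2-32 FREE]
Op 2: b = malloc(7) -> b = 2; heap: [0-1 ALLOC][2-8 ALLOC][9-32 FREE]
Op 3: b = realloc(b, 10) -> b = 2; heap: [0-1 ALLOC][2-11 ALLOC][12-32 FREE]
Op 4: a = realloc(a, 4) -> a = 12; heap: [0-1 FREE][2-11 ALLOC][12-15 ALLOC][16-32 FREE]
Op 5: a = realloc(a, 11) -> a = 12; heap: [0-1 FREE][2-11 ALLOC][12-22 ALLOC][23-32 FREE]
Op 6: free(b) -> (freed b); heap: [0-11 FREE][12-22 ALLOC][23-32 FREE]
Op 7: c = malloc(11) -> c = 0; heap: [0-10 ALLOC][11-11 FREE][12-22 ALLOC][23-32 FREE]
free(c): c = 0 -> block [0-10 ALLOC]; mark free, coalesce with adjacent free neighbors -> [0-11 FREE][12-22 ALLOC][23-32 FREE]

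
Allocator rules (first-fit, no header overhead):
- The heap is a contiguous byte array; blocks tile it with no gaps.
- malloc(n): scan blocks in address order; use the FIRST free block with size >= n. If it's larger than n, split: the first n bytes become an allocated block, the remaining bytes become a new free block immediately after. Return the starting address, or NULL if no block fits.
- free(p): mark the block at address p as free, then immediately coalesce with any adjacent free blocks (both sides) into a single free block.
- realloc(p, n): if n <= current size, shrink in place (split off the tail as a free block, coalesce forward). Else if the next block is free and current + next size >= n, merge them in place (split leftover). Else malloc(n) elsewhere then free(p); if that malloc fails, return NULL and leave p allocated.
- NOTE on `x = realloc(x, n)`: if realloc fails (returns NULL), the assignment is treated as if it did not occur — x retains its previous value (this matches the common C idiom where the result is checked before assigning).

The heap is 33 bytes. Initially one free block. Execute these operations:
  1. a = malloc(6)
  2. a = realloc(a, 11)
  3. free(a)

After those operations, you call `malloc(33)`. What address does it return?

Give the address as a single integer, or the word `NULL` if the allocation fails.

Answer: 0

Derivation:
Op 1: a = malloc(6) -> a = 0; heap: [0-5 ALLOC][6-32 FREE]
Op 2: a = realloc(a, 11) -> a = 0; heap: [0-10 ALLOC][11-32 FREE]
Op 3: free(a) -> (freed a); heap: [0-32 FREE]
malloc(33): first-fit scan over [0-32 FREE] -> 0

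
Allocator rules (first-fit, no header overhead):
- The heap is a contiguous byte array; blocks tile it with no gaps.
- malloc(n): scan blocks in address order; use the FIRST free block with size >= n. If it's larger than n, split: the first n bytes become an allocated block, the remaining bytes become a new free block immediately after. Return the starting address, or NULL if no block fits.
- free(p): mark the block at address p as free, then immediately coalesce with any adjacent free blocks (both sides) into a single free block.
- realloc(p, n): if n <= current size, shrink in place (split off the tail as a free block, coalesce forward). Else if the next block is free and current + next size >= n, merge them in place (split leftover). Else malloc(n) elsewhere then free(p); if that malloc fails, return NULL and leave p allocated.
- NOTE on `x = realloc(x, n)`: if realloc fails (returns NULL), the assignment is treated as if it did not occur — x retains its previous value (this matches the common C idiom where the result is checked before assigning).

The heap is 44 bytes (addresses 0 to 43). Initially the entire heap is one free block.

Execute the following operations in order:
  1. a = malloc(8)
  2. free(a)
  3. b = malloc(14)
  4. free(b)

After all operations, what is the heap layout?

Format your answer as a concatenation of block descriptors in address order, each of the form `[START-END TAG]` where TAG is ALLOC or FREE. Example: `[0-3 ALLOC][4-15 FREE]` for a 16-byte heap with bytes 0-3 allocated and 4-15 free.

Answer: [0-43 FREE]

Derivation:
Op 1: a = malloc(8) -> a = 0; heap: [0-7 ALLOC][8-43 FREE]
Op 2: free(a) -> (freed a); heap: [0-43 FREE]
Op 3: b = malloc(14) -> b = 0; heap: [0-13 ALLOC][14-43 FREE]
Op 4: free(b) -> (freed b); heap: [0-43 FREE]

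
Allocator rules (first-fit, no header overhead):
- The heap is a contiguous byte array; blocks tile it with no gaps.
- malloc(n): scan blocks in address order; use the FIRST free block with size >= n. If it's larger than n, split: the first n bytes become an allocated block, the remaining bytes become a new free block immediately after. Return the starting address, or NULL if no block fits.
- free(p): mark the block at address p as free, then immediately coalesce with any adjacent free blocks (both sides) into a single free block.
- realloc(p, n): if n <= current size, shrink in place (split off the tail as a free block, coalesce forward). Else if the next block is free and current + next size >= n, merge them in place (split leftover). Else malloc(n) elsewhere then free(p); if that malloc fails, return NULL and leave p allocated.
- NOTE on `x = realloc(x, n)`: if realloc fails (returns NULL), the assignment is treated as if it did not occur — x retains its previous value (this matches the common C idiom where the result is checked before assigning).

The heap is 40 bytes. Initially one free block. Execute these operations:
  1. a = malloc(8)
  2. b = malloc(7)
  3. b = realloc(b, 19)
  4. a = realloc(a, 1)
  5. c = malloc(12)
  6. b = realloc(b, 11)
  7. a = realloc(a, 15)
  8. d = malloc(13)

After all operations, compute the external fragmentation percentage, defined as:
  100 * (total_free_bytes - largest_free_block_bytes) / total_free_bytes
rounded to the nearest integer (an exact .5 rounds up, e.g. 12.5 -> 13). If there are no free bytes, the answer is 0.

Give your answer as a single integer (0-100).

Answer: 50

Derivation:
Op 1: a = malloc(8) -> a = 0; heap: [0-7 ALLOC][8-39 FREE]
Op 2: b = malloc(7) -> b = 8; heap: [0-7 ALLOC][8-14 ALLOC][15-39 FREE]
Op 3: b = realloc(b, 19) -> b = 8; heap: [0-7 ALLOC][8-26 ALLOC][27-39 FREE]
Op 4: a = realloc(a, 1) -> a = 0; heap: [0-0 ALLOC][1-7 FREE][8-26 ALLOC][27-39 FREE]
Op 5: c = malloc(12) -> c = 27; heap: [0-0 ALLOC][1-7 FREE][8-26 ALLOC][27-38 ALLOC][39-39 FREE]
Op 6: b = realloc(b, 11) -> b = 8; heap: [0-0 ALLOC][1-7 FREE][8-18 ALLOC][19-26 FREE][27-38 ALLOC][39-39 FREE]
Op 7: a = realloc(a, 15) -> NULL (a unchanged); heap: [0-0 ALLOC][1-7 FREE][8-18 ALLOC][19-26 FREE][27-38 ALLOC][39-39 FREE]
Op 8: d = malloc(13) -> d = NULL; heap: [0-0 ALLOC][1-7 FREE][8-18 ALLOC][19-26 FREE][27-38 ALLOC][39-39 FREE]
Free blocks: [7 8 1] total_free=16 largest=8 -> 100*(16-8)/16 = 800/16 = 50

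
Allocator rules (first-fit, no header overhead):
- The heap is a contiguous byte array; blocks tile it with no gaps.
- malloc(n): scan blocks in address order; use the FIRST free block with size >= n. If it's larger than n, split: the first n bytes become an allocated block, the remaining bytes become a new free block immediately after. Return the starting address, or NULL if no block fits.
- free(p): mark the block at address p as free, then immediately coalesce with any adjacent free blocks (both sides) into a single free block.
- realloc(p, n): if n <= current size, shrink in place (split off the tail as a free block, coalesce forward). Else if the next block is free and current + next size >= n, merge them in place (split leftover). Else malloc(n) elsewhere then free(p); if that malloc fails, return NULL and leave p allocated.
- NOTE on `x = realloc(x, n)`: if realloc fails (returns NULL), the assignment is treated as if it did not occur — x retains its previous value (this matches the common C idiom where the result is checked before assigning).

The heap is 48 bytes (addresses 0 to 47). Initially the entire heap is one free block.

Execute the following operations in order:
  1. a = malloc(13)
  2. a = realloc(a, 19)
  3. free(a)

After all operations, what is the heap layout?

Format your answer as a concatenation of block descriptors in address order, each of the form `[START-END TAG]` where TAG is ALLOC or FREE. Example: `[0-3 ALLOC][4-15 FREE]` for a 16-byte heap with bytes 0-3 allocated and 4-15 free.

Op 1: a = malloc(13) -> a = 0; heap: [0-12 ALLOC][13-47 FREE]
Op 2: a = realloc(a, 19) -> a = 0; heap: [0-18 ALLOC][19-47 FREE]
Op 3: free(a) -> (freed a); heap: [0-47 FREE]

Answer: [0-47 FREE]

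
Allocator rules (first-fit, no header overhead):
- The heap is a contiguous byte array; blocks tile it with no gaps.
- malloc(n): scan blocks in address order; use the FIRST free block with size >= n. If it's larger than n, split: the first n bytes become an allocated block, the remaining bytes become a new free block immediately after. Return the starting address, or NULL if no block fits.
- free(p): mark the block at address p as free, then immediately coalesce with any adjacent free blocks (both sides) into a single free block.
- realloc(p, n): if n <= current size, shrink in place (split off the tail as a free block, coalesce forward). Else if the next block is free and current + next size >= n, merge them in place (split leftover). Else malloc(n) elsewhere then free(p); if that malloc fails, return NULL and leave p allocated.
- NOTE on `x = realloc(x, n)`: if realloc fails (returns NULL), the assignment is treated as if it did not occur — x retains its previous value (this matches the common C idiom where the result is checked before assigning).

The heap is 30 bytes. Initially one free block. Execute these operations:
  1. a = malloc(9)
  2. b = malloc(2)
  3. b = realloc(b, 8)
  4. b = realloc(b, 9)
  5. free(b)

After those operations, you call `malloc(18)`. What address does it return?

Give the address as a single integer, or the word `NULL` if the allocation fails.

Answer: 9

Derivation:
Op 1: a = malloc(9) -> a = 0; heap: [0-8 ALLOC][9-29 FREE]
Op 2: b = malloc(2) -> b = 9; heap: [0-8 ALLOC][9-10 ALLOC][11-29 FREE]
Op 3: b = realloc(b, 8) -> b = 9; heap: [0-8 ALLOC][9-16 ALLOC][17-29 FREE]
Op 4: b = realloc(b, 9) -> b = 9; heap: [0-8 ALLOC][9-17 ALLOC][18-29 FREE]
Op 5: free(b) -> (freed b); heap: [0-8 ALLOC][9-29 FREE]
malloc(18): first-fit scan over [0-8 ALLOC][9-29 FREE] -> 9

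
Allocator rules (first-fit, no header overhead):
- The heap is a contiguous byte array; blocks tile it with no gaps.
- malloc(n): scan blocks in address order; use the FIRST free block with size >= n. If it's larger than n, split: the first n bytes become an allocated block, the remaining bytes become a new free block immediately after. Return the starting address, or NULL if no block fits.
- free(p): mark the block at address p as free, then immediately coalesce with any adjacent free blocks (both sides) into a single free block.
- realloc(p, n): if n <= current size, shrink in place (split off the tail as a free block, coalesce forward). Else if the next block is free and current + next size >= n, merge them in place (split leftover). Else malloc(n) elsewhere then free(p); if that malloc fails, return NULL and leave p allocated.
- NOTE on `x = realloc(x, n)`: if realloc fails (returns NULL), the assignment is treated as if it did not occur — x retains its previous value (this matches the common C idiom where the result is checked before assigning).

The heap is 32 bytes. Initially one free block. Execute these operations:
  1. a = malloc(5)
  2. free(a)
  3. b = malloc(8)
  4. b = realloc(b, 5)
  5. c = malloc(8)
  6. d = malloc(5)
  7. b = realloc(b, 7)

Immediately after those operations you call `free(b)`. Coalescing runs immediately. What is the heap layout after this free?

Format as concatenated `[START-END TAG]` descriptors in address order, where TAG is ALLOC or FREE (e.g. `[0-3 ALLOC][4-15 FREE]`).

Answer: [0-4 FREE][5-12 ALLOC][13-17 ALLOC][18-31 FREE]

Derivation:
Op 1: a = malloc(5) -> a = 0; heap: [0-4 ALLOC][5-31 FREE]
Op 2: free(a) -> (freed a); heap: [0-31 FREE]
Op 3: b = malloc(8) -> b = 0; heap: [0-7 ALLOC][8-31 FREE]
Op 4: b = realloc(b, 5) -> b = 0; heap: [0-4 ALLOC][5-31 FREE]
Op 5: c = malloc(8) -> c = 5; heap: [0-4 ALLOC][5-12 ALLOC][13-31 FREE]
Op 6: d = malloc(5) -> d = 13; heap: [0-4 ALLOC][5-12 ALLOC][13-17 ALLOC][18-31 FREE]
Op 7: b = realloc(b, 7) -> b = 18; heap: [0-4 FREE][5-12 ALLOC][13-17 ALLOC][18-24 ALLOC][25-31 FREE]
free(b): b = 18 -> block [18-24 ALLOC]; mark free, coalesce with adjacent free neighbors -> [0-4 FREE][5-12 ALLOC][13-17 ALLOC][18-31 FREE]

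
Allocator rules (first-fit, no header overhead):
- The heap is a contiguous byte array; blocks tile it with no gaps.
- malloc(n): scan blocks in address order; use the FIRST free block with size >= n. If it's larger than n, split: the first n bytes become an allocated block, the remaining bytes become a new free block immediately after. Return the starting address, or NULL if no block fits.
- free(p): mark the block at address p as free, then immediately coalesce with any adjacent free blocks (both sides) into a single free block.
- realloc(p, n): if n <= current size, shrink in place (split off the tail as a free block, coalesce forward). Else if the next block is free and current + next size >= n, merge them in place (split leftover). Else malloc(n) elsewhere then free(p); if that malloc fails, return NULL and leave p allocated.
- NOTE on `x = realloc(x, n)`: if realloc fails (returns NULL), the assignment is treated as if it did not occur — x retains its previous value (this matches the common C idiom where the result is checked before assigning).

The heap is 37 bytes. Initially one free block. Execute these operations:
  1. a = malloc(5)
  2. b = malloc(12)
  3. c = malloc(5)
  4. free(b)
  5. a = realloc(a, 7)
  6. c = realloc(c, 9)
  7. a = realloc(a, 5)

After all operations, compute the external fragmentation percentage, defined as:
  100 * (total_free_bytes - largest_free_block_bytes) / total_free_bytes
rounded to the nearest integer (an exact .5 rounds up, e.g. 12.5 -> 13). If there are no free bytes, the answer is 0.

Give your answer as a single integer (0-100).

Op 1: a = malloc(5) -> a = 0; heap: [0-4 ALLOC][5-36 FREE]
Op 2: b = malloc(12) -> b = 5; heap: [0-4 ALLOC][5-16 ALLOC][17-36 FREE]
Op 3: c = malloc(5) -> c = 17; heap: [0-4 ALLOC][5-16 ALLOC][17-21 ALLOC][22-36 FREE]
Op 4: free(b) -> (freed b); heap: [0-4 ALLOC][5-16 FREE][17-21 ALLOC][22-36 FREE]
Op 5: a = realloc(a, 7) -> a = 0; heap: [0-6 ALLOC][7-16 FREE][17-21 ALLOC][22-36 FREE]
Op 6: c = realloc(c, 9) -> c = 17; heap: [0-6 ALLOC][7-16 FREE][17-25 ALLOC][26-36 FREE]
Op 7: a = realloc(a, 5) -> a = 0; heap: [0-4 ALLOC][5-16 FREE][17-25 ALLOC][26-36 FREE]
Free blocks: [12 11] total_free=23 largest=12 -> 100*(23-12)/23 = 1100/23 ≈ 47.826 -> rounds to 48

Answer: 48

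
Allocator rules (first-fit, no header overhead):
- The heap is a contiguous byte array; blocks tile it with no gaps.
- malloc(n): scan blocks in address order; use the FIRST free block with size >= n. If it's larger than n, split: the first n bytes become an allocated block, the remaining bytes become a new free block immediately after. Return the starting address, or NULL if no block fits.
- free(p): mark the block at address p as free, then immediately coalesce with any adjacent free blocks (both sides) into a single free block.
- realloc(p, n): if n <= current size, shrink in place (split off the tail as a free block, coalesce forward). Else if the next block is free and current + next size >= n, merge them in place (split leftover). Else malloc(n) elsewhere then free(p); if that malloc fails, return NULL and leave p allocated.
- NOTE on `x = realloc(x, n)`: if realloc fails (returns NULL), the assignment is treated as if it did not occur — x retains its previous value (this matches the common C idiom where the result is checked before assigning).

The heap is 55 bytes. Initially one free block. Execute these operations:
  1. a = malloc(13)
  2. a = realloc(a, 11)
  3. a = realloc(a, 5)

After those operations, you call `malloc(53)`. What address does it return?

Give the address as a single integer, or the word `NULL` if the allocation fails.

Op 1: a = malloc(13) -> a = 0; heap: [0-12 ALLOC][13-54 FREE]
Op 2: a = realloc(a, 11) -> a = 0; heap: [0-10 ALLOC][11-54 FREE]
Op 3: a = realloc(a, 5) -> a = 0; heap: [0-4 ALLOC][5-54 FREE]
malloc(53): first-fit scan over [0-4 ALLOC][5-54 FREE] -> NULL

Answer: NULL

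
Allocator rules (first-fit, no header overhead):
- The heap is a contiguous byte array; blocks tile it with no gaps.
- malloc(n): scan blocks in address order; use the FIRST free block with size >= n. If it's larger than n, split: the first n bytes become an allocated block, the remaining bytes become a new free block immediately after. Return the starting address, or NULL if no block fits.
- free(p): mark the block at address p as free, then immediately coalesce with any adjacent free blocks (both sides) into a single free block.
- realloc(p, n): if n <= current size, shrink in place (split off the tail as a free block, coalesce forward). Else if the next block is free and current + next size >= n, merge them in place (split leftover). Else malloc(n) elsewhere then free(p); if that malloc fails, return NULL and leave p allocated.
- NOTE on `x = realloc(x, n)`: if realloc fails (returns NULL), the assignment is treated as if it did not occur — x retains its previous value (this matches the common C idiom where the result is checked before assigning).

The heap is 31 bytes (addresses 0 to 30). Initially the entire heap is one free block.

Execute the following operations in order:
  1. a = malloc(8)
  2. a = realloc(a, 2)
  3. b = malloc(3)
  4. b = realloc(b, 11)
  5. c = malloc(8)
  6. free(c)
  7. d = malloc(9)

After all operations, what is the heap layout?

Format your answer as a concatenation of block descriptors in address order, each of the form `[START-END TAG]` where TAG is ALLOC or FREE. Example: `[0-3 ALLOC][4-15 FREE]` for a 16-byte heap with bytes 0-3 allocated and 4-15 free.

Op 1: a = malloc(8) -> a = 0; heap: [0-7 ALLOC][8-30 FREE]
Op 2: a = realloc(a, 2) -> a = 0; heap: [0-1 ALLOC][2-30 FREE]
Op 3: b = malloc(3) -> b = 2; heap: [0-1 ALLOC][2-4 ALLOC][5-30 FREE]
Op 4: b = realloc(b, 11) -> b = 2; heap: [0-1 ALLOC][2-12 ALLOC][13-30 FREE]
Op 5: c = malloc(8) -> c = 13; heap: [0-1 ALLOC][2-12 ALLOC][13-20 ALLOC][21-30 FREE]
Op 6: free(c) -> (freed c); heap: [0-1 ALLOC][2-12 ALLOC][13-30 FREE]
Op 7: d = malloc(9) -> d = 13; heap: [0-1 ALLOC][2-12 ALLOC][13-21 ALLOC][22-30 FREE]

Answer: [0-1 ALLOC][2-12 ALLOC][13-21 ALLOC][22-30 FREE]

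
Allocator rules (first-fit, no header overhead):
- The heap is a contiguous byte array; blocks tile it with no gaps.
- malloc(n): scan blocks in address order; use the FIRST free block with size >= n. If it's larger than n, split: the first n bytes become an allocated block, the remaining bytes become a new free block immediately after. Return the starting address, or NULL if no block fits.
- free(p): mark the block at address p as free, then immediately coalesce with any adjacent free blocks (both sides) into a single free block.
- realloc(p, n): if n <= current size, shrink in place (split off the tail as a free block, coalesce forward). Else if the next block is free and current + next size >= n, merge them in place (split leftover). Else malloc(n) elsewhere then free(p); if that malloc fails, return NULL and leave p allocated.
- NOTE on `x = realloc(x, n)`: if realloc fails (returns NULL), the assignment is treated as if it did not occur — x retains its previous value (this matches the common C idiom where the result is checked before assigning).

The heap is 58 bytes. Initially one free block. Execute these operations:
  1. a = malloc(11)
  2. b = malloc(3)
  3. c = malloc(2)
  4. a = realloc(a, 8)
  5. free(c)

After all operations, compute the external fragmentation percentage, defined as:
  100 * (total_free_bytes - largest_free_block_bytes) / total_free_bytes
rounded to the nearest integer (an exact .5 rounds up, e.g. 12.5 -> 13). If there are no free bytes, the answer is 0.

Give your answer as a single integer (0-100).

Op 1: a = malloc(11) -> a = 0; heap: [0-10 ALLOC][11-57 FREE]
Op 2: b = malloc(3) -> b = 11; heap: [0-10 ALLOC][11-13 ALLOC][14-57 FREE]
Op 3: c = malloc(2) -> c = 14; heap: [0-10 ALLOC][11-13 ALLOC][14-15 ALLOC][16-57 FREE]
Op 4: a = realloc(a, 8) -> a = 0; heap: [0-7 ALLOC][8-10 FREE][11-13 ALLOC][14-15 ALLOC][16-57 FREE]
Op 5: free(c) -> (freed c); heap: [0-7 ALLOC][8-10 FREE][11-13 ALLOC][14-57 FREE]
Free blocks: [3 44] total_free=47 largest=44 -> 100*(47-44)/47 = 300/47 ≈ 6.383 -> rounds to 6

Answer: 6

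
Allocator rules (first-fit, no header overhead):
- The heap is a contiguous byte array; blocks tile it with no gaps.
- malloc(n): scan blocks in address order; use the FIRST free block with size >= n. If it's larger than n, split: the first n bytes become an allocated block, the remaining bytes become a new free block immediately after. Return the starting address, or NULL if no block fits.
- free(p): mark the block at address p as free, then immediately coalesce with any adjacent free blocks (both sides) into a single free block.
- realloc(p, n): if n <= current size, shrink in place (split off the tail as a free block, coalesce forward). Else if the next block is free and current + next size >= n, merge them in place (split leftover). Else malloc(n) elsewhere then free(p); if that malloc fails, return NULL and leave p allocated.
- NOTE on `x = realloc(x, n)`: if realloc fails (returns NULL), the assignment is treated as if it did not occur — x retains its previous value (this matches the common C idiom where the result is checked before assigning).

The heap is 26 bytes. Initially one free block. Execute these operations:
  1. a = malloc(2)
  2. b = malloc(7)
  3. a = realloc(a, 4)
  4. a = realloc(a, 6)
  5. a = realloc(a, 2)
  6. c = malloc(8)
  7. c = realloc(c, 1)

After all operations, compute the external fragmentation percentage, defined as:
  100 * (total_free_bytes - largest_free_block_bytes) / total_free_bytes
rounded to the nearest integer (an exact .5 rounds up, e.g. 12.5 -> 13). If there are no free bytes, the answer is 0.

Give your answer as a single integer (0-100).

Op 1: a = malloc(2) -> a = 0; heap: [0-1 ALLOC][2-25 FREE]
Op 2: b = malloc(7) -> b = 2; heap: [0-1 ALLOC][2-8 ALLOC][9-25 FREE]
Op 3: a = realloc(a, 4) -> a = 9; heap: [0-1 FREE][2-8 ALLOC][9-12 ALLOC][13-25 FREE]
Op 4: a = realloc(a, 6) -> a = 9; heap: [0-1 FREE][2-8 ALLOC][9-14 ALLOC][15-25 FREE]
Op 5: a = realloc(a, 2) -> a = 9; heap: [0-1 FREE][2-8 ALLOC][9-10 ALLOC][11-25 FREE]
Op 6: c = malloc(8) -> c = 11; heap: [0-1 FREE][2-8 ALLOC][9-10 ALLOC][11-18 ALLOC][19-25 FREE]
Op 7: c = realloc(c, 1) -> c = 11; heap: [0-1 FREE][2-8 ALLOC][9-10 ALLOC][11-11 ALLOC][12-25 FREE]
Free blocks: [2 14] total_free=16 largest=14 -> 100*(16-14)/16 = 200/16 = 12.5 -> rounds to 13

Answer: 13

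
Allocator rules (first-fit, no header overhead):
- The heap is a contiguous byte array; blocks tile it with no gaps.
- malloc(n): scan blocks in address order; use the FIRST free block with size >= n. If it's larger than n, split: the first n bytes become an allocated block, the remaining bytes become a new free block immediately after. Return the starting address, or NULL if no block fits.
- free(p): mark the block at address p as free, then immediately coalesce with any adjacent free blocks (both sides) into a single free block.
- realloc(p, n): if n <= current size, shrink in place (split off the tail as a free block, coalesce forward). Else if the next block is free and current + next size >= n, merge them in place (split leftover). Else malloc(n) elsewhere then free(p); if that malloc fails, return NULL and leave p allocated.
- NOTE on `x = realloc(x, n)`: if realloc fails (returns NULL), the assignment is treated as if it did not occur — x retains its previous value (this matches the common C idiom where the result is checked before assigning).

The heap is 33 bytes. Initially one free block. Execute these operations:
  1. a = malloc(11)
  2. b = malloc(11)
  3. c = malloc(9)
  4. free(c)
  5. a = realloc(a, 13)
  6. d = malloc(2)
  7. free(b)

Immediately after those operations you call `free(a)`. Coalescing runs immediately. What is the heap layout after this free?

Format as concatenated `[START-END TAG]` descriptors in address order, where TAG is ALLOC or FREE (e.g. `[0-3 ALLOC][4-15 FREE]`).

Op 1: a = malloc(11) -> a = 0; heap: [0-10 ALLOC][11-32 FREE]
Op 2: b = malloc(11) -> b = 11; heap: [0-10 ALLOC][11-21 ALLOC][22-32 FREE]
Op 3: c = malloc(9) -> c = 22; heap: [0-10 ALLOC][11-21 ALLOC][22-30 ALLOC][31-32 FREE]
Op 4: free(c) -> (freed c); heap: [0-10 ALLOC][11-21 ALLOC][22-32 FREE]
Op 5: a = realloc(a, 13) -> NULL (a unchanged); heap: [0-10 ALLOC][11-21 ALLOC][22-32 FREE]
Op 6: d = malloc(2) -> d = 22; heap: [0-10 ALLOC][11-21 ALLOC][22-23 ALLOC][24-32 FREE]
Op 7: free(b) -> (freed b); heap: [0-10 ALLOC][11-21 FREE][22-23 ALLOC][24-32 FREE]
free(a): a = 0 -> block [0-10 ALLOC]; mark free, coalesce with adjacent free neighbors -> [0-21 FREE][22-23 ALLOC][24-32 FREE]

Answer: [0-21 FREE][22-23 ALLOC][24-32 FREE]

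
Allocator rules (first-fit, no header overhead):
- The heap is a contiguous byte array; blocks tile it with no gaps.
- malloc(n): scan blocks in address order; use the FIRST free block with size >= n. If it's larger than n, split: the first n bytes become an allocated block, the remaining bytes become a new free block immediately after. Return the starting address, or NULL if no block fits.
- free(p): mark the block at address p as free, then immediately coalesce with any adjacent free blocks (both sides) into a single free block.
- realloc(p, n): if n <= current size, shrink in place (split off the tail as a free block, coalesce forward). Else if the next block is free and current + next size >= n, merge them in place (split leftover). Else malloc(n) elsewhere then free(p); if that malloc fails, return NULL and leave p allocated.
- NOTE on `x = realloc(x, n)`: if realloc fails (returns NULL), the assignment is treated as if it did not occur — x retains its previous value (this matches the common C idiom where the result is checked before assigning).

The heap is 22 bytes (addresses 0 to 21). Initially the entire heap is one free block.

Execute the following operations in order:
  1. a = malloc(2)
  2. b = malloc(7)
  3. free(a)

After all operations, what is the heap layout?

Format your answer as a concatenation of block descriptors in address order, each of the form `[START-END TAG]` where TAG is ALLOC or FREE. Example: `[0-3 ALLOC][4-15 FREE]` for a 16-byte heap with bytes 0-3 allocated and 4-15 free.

Answer: [0-1 FREE][2-8 ALLOC][9-21 FREE]

Derivation:
Op 1: a = malloc(2) -> a = 0; heap: [0-1 ALLOC][2-21 FREE]
Op 2: b = malloc(7) -> b = 2; heap: [0-1 ALLOC][2-8 ALLOC][9-21 FREE]
Op 3: free(a) -> (freed a); heap: [0-1 FREE][2-8 ALLOC][9-21 FREE]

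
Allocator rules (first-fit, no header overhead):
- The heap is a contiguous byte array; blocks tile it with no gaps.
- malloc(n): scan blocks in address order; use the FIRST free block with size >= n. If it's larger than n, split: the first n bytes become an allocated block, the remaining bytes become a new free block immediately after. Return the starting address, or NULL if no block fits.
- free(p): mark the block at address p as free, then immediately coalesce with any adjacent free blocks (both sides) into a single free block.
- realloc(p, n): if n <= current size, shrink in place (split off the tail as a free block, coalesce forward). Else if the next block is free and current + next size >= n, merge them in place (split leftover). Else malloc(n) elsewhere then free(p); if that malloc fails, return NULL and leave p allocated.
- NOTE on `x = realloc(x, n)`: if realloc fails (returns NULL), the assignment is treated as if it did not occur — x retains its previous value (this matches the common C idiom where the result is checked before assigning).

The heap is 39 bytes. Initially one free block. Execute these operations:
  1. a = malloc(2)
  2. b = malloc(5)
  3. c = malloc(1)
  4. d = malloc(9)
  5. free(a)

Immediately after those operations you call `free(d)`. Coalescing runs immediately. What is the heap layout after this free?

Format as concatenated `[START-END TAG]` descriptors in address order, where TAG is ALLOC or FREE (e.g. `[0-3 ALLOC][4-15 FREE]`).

Answer: [0-1 FREE][2-6 ALLOC][7-7 ALLOC][8-38 FREE]

Derivation:
Op 1: a = malloc(2) -> a = 0; heap: [0-1 ALLOC][2-38 FREE]
Op 2: b = malloc(5) -> b = 2; heap: [0-1 ALLOC][2-6 ALLOC][7-38 FREE]
Op 3: c = malloc(1) -> c = 7; heap: [0-1 ALLOC][2-6 ALLOC][7-7 ALLOC][8-38 FREE]
Op 4: d = malloc(9) -> d = 8; heap: [0-1 ALLOC][2-6 ALLOC][7-7 ALLOC][8-16 ALLOC][17-38 FREE]
Op 5: free(a) -> (freed a); heap: [0-1 FREE][2-6 ALLOC][7-7 ALLOC][8-16 ALLOC][17-38 FREE]
free(d): d = 8 -> block [8-16 ALLOC]; mark free, coalesce with adjacent free neighbors -> [0-1 FREE][2-6 ALLOC][7-7 ALLOC][8-38 FREE]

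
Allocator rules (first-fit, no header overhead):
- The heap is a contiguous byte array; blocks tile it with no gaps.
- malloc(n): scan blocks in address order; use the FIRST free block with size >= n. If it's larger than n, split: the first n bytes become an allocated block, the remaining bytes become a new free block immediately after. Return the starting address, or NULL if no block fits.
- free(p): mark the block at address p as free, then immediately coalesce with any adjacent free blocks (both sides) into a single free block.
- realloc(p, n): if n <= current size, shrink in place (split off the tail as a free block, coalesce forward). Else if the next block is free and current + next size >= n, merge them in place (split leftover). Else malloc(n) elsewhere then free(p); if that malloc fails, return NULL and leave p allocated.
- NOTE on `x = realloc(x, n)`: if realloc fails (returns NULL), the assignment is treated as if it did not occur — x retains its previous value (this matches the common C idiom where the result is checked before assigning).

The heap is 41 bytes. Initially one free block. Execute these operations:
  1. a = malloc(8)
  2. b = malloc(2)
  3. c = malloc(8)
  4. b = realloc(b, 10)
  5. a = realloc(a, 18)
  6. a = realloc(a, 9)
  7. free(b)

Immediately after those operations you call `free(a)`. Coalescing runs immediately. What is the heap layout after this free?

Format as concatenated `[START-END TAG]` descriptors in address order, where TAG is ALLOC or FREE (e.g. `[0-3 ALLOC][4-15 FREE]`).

Answer: [0-9 FREE][10-17 ALLOC][18-40 FREE]

Derivation:
Op 1: a = malloc(8) -> a = 0; heap: [0-7 ALLOC][8-40 FREE]
Op 2: b = malloc(2) -> b = 8; heap: [0-7 ALLOC][8-9 ALLOC][10-40 FREE]
Op 3: c = malloc(8) -> c = 10; heap: [0-7 ALLOC][8-9 ALLOC][10-17 ALLOC][18-40 FREE]
Op 4: b = realloc(b, 10) -> b = 18; heap: [0-7 ALLOC][8-9 FREE][10-17 ALLOC][18-27 ALLOC][28-40 FREE]
Op 5: a = realloc(a, 18) -> NULL (a unchanged); heap: [0-7 ALLOC][8-9 FREE][10-17 ALLOC][18-27 ALLOC][28-40 FREE]
Op 6: a = realloc(a, 9) -> a = 0; heap: [0-8 ALLOC][9-9 FREE][10-17 ALLOC][18-27 ALLOC][28-40 FREE]
Op 7: free(b) -> (freed b); heap: [0-8 ALLOC][9-9 FREE][10-17 ALLOC][18-40 FREE]
free(a): a = 0 -> block [0-8 ALLOC]; mark free, coalesce with adjacent free neighbors -> [0-9 FREE][10-17 ALLOC][18-40 FREE]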